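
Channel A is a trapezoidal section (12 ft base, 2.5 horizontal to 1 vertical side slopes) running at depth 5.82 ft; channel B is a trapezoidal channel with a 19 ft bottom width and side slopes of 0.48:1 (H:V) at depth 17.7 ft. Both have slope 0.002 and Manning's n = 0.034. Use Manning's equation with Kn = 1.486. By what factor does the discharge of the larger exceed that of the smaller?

5.56

Channel A: With bottom width b = 12 ft and side slope z = 2.5: A = (b + zy)y = (12 + 2.5×5.82)×5.82 = 154.5 ft²; P = b + 2y√(1+z²) = 12 + 2×5.82×2.693 = 43.34 ft. Hydraulic radius R = A/P = 154.5/43.34 = 3.565 ft. Q_A = (1.486/0.034)·154.5·3.565^(2/3)·√0.002 = 704.9 ft³/s.
Channel B: With bottom width b = 19 ft and side slope z = 0.48: A = (b + zy)y = (19 + 0.48×17.7)×17.7 = 486.7 ft²; P = b + 2y√(1+z²) = 19 + 2×17.7×1.109 = 58.27 ft. Hydraulic radius R = A/P = 486.7/58.27 = 8.353 ft. Q_B = (1.486/0.034)·486.7·8.353^(2/3)·√0.002 = 3916 ft³/s.
The larger discharge is 3916 ft³/s and the smaller is 704.9 ft³/s; the ratio is 5.56.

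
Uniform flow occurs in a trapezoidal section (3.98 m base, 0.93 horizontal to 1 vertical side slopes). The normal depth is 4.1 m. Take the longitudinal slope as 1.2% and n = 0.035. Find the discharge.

Q = 164 m³/s

With bottom width b = 3.98 m and side slope z = 0.93: A = (b + zy)y = (3.98 + 0.93×4.1)×4.1 = 31.95 m²; P = b + 2y√(1+z²) = 3.98 + 2×4.1×1.366 = 15.18 m.
Hydraulic radius R = A/P = 31.95/15.18 = 2.105 m.
Manning's equation: Q = (1/n) A R^(2/3) S^(1/2) = (1/0.035) × 31.95 × 2.105^(2/3) × 0.012^(1/2) = 164 m³/s.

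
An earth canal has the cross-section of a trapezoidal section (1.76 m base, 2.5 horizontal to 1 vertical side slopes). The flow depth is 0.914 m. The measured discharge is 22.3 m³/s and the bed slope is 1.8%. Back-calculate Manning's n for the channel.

With bottom width b = 1.76 m and side slope z = 2.5: A = (b + zy)y = (1.76 + 2.5×0.914)×0.914 = 3.697 m²; P = b + 2y√(1+z²) = 1.76 + 2×0.914×2.693 = 6.682 m.
Hydraulic radius R = A/P = 3.697/6.682 = 0.5533 m.
Rearranging Manning's equation: n = (1/Q) A R^(2/3) S^(1/2) = (1/22.3) × 3.697 × 0.5533^(2/3) × √0.018 = 0.015.

n = 0.015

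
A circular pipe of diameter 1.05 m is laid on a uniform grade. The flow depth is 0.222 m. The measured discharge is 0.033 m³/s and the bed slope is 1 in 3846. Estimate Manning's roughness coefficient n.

n = 0.017

For a circular section of diameter D = 1.05 m at depth y = 0.222 m, the central angle is θ = 2 arccos(1 − 2y/D) = 1.911 rad. Then A = (D²/8)(θ − sin θ) = 0.1335 m² and P = Dθ/2 = 1.003 m.
Hydraulic radius R = A/P = 0.1335/1.003 = 0.133 m.
Rearranging Manning's equation: n = (1/Q) A R^(2/3) S^(1/2) = (1/0.033) × 0.1335 × 0.133^(2/3) × √0.00026 = 0.017.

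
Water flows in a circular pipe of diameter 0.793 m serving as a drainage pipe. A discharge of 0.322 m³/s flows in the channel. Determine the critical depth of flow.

y_c = 0.34 m

At critical depth, Q² T / (g A³) = 1, i.e. A³/T = Q²/g = 0.322²/9.81 = 0.01057.
Trying y = 0.376 m: A³/T = 0.0155 — too large.
Trying y = 0.294 m: A³/T = 0.006034 — too small.
Trying y = 0.34 m: A³/T = 0.01055 — close enough.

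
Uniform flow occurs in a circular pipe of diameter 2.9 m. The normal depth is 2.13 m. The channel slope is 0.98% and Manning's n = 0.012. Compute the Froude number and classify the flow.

supercritical

For a circular section of diameter D = 2.9 m at depth y = 2.13 m, the central angle is θ = 2 arccos(1 − 2y/D) = 4.118 rad. Then A = (D²/8)(θ − sin θ) = 5.2 m² and P = Dθ/2 = 5.971 m.
Hydraulic radius R = A/P = 5.2/5.971 = 0.8709 m.
V = (1/n) R^(2/3) √S = (1/0.012) × 0.8709^(2/3) × √0.0098 = 7.523 m/s. Hydraulic depth D_h = A/T = 5.2/2.561 = 2.03 m.
Froude number Fr = V/√(g·D_h) = 7.523/√(9.81×2.03) = 1.69, which is greater than 1, so the flow is supercritical.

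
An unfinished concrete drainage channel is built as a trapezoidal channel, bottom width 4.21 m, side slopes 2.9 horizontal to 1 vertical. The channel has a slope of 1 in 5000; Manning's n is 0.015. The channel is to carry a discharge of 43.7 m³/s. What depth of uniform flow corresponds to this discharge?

y_n = 2.77 m

Manning's equation rearranged: A R^(2/3) = nQ / (1·√S) = 0.015 × 43.7 / (√0.0002) = 46.35.
At y = 1.98 m: A R^(2/3) = 22.31 — short.
At y = 2.77 m: A R^(2/3) = 46.38 — ≈ 46.35.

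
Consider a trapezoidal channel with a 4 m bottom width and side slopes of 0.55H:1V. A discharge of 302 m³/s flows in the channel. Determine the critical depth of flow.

At critical depth, Q² T / (g A³) = 1, i.e. A³/T = Q²/g = 302²/9.81 = 9297.
Try y = 4.26 m: A³/T = 2271 — low.
Try y = 7.69 m: A³/T = 20340 — high.
Try y = 6.26 m: A³/T = 9292 — ≈ 9297.

y_c = 6.26 m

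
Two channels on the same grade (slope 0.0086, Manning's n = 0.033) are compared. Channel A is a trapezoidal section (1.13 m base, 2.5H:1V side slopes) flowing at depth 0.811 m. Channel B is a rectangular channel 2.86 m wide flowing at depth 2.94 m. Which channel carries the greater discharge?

Channel A: With bottom width b = 1.13 m and side slope z = 2.5: A = (b + zy)y = (1.13 + 2.5×0.811)×0.811 = 2.561 m²; P = b + 2y√(1+z²) = 1.13 + 2×0.811×2.693 = 5.497 m. Hydraulic radius R = A/P = 2.561/5.497 = 0.4658 m. Q_A = (1/0.033)·2.561·0.4658^(2/3)·√0.0086 = 4.324 m³/s.
Channel B: Flow area A = b·y = 2.86 × 2.94 = 8.408 m². Wetted perimeter P = b + 2y = 2.86 + 2×2.94 = 8.74 m. Hydraulic radius R = A/P = 8.408/8.74 = 0.9621 m. Q_B = (1/0.033)·8.408·0.9621^(2/3)·√0.0086 = 23.03 m³/s.
Q_A = 4.324 m³/s vs Q_B = 23.03 m³/s, so channel B carries more.

channel B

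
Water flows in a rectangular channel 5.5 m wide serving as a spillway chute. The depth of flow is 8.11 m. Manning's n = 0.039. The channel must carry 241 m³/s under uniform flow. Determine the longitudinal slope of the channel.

S = 0.017

Flow area A = b·y = 5.5 × 8.11 = 44.6 m². Wetted perimeter P = b + 2y = 5.5 + 2×8.11 = 21.72 m.
Hydraulic radius R = A/P = 44.6/21.72 = 2.054 m.
From Manning's equation, S = [nQ / (1 A R^(2/3))]² = [0.039 × 241 / (1 × 44.6 × 2.054^(2/3))]² = 0.017.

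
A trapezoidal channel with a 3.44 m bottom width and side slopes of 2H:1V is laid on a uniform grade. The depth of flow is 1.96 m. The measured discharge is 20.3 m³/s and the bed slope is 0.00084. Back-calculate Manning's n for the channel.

n = 0.023

With bottom width b = 3.44 m and side slope z = 2: A = (b + zy)y = (3.44 + 2×1.96)×1.96 = 14.43 m²; P = b + 2y√(1+z²) = 3.44 + 2×1.96×2.236 = 12.21 m.
Hydraulic radius R = A/P = 14.43/12.21 = 1.182 m.
Rearranging Manning's equation: n = (1/Q) A R^(2/3) S^(1/2) = (1/20.3) × 14.43 × 1.182^(2/3) × √0.00084 = 0.023.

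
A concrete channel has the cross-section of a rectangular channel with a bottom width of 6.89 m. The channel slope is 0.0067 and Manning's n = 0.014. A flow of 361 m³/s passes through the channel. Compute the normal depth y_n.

y_n = 5.45 m

Manning's equation rearranged: A R^(2/3) = nQ / (1·√S) = 0.014 × 361 / (√0.0067) = 61.74.
Trying y = 6.44 m: A R^(2/3) = 76.06 — over.
Trying y = 4.05 m: A R^(2/3) = 42.23 — short.
Trying y = 5.45 m: A R^(2/3) = 61.79 — matches.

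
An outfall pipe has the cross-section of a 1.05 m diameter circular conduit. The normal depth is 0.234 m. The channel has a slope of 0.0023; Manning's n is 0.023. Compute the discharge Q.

For a circular section of diameter D = 1.05 m at depth y = 0.234 m, the central angle is θ = 2 arccos(1 − 2y/D) = 1.967 rad. Then A = (D²/8)(θ − sin θ) = 0.1439 m² and P = Dθ/2 = 1.032 m.
Hydraulic radius R = A/P = 0.1439/1.032 = 0.1393 m.
Manning's equation: Q = (1/n) A R^(2/3) S^(1/2) = (1/0.023) × 0.1439 × 0.1393^(2/3) × 0.0023^(1/2) = 0.0806 m³/s.

Q = 0.0806 m³/s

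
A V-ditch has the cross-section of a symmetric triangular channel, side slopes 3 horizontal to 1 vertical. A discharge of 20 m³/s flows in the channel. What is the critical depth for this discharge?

At critical depth, Q² T / (g A³) = 1, i.e. A³/T = Q²/g = 20²/9.81 = 40.77.
At y = 1.88 m: A³/T = 105.7 — over.
At y = 1.55 m: A³/T = 40.26 — close enough.

y_c = 1.55 m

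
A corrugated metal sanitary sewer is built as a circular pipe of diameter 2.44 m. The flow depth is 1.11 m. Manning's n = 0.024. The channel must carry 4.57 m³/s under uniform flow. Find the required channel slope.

S = 0.0059

For a circular section of diameter D = 2.44 m at depth y = 1.11 m, the central angle is θ = 2 arccos(1 − 2y/D) = 2.961 rad. Then A = (D²/8)(θ − sin θ) = 2.07 m² and P = Dθ/2 = 3.612 m.
Hydraulic radius R = A/P = 2.07/3.612 = 0.573 m.
From Manning's equation, S = [nQ / (1 A R^(2/3))]² = [0.024 × 4.57 / (1 × 2.07 × 0.573^(2/3))]² = 0.0059.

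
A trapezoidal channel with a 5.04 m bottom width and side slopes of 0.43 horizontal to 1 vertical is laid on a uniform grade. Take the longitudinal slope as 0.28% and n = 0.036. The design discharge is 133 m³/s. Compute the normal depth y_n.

y_n = 6.23 m

Manning's equation rearranged: A R^(2/3) = nQ / (1·√S) = 0.036 × 133 / (√0.0028) = 90.48.
Try y = 7.63 m: A R^(2/3) = 130.1 — over.
Try y = 5.07 m: A R^(2/3) = 63.35 — short.
Try y = 6.23 m: A R^(2/3) = 90.58 — close enough.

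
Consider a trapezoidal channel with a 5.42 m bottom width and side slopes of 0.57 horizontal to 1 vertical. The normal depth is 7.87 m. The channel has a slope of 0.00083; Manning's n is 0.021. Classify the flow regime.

With bottom width b = 5.42 m and side slope z = 0.57: A = (b + zy)y = (5.42 + 0.57×7.87)×7.87 = 77.96 m²; P = b + 2y√(1+z²) = 5.42 + 2×7.87×1.151 = 23.54 m.
Hydraulic radius R = A/P = 77.96/23.54 = 3.312 m.
V = (1/n) R^(2/3) √S = (1/0.021) × 3.312^(2/3) × √0.00083 = 3.048 m/s. Hydraulic depth D_h = A/T = 77.96/14.39 = 5.417 m.
Froude number Fr = V/√(g·D_h) = 3.048/√(9.81×5.417) = 0.418, which is less than 1, so the flow is subcritical.

subcritical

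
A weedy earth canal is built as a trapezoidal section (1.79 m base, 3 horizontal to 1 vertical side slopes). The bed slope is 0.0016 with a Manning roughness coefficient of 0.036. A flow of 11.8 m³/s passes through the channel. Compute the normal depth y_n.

y_n = 1.66 m

Manning's equation rearranged: A R^(2/3) = nQ / (1·√S) = 0.036 × 11.8 / (√0.0016) = 10.62.
At y = 1.91 m: A R^(2/3) = 14.7 — over.
At y = 1.66 m: A R^(2/3) = 10.59 — ≈ 10.62.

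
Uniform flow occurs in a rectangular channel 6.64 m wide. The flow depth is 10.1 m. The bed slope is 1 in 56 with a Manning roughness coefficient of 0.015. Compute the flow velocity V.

Flow area A = b·y = 6.64 × 10.1 = 67.06 m². Wetted perimeter P = b + 2y = 6.64 + 2×10.1 = 26.84 m.
Hydraulic radius R = A/P = 67.06/26.84 = 2.499 m.
From Manning's equation, V = (1/n) R^(2/3) S^(1/2) = (1/0.015) × 2.499^(2/3) × 0.01786^(1/2) = 16.4 m/s.

V = 16.4 m/s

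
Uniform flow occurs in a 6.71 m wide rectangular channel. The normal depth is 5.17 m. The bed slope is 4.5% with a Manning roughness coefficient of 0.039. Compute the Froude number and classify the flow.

Flow area A = b·y = 6.71 × 5.17 = 34.69 m². Wetted perimeter P = b + 2y = 6.71 + 2×5.17 = 17.05 m.
Hydraulic radius R = A/P = 34.69/17.05 = 2.035 m.
V = (1/n) R^(2/3) √S = (1/0.039) × 2.035^(2/3) × √0.045 = 8.734 m/s. Hydraulic depth D_h = A/T = 34.69/6.71 = 5.17 m.
Froude number Fr = V/√(g·D_h) = 8.734/√(9.81×5.17) = 1.23, which is greater than 1, so the flow is supercritical.

supercritical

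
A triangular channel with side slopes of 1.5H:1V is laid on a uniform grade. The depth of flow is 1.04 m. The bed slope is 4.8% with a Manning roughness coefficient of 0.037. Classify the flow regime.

For a triangular section with side slope z = 1.5: A = zy² = 1.5×1.04² = 1.622 m²; P = 2y√(1+z²) = 2×1.04×1.803 = 3.75 m.
Hydraulic radius R = A/P = 1.622/3.75 = 0.4327 m.
V = (1/n) R^(2/3) √S = (1/0.037) × 0.4327^(2/3) × √0.048 = 3.387 m/s. Hydraulic depth D_h = A/T = 1.622/3.12 = 0.52 m.
Froude number Fr = V/√(g·D_h) = 3.387/√(9.81×0.52) = 1.5, which is greater than 1, so the flow is supercritical.

supercritical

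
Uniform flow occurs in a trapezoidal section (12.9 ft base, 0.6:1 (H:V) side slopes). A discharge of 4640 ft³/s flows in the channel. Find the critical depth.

y_c = 12.9 ft

At critical depth, Q² T / (g A³) = 1, i.e. A³/T = Q²/g = 4640²/32.2 = 668600.
Try y = 9.29 ft: A³/T = 210200 — too small.
Try y = 14.4 ft: A³/T = 988800 — too large.
Try y = 12.9 ft: A³/T = 665100 — matches.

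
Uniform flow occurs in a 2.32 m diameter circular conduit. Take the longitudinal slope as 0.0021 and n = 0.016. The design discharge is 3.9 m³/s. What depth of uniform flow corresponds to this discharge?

Manning's equation rearranged: A R^(2/3) = nQ / (1·√S) = 0.016 × 3.9 / (√0.0021) = 1.362.
At y = 0.884 m: A R^(2/3) = 0.906 — short.
At y = 1.11 m: A R^(2/3) = 1.363 — matches.

y_n = 1.11 m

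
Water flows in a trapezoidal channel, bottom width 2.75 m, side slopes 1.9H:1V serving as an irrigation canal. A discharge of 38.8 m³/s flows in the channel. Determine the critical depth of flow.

At critical depth, Q² T / (g A³) = 1, i.e. A³/T = Q²/g = 38.8²/9.81 = 153.5.
Trying y = 2.07 m: A³/T = 249.4 — too large.
Trying y = 1.38 m: A³/T = 50.97 — too small.
Trying y = 1.83 m: A³/T = 152.5 — matches.

y_c = 1.83 m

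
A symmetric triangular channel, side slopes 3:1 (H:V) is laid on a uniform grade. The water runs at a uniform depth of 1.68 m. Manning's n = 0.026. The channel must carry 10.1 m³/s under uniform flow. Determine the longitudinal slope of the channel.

S = 0.0013

For a triangular section with side slope z = 3: A = zy² = 3×1.68² = 8.467 m²; P = 2y√(1+z²) = 2×1.68×3.162 = 10.63 m.
Hydraulic radius R = A/P = 8.467/10.63 = 0.7969 m.
From Manning's equation, S = [nQ / (1 A R^(2/3))]² = [0.026 × 10.1 / (1 × 8.467 × 0.7969^(2/3))]² = 0.0013.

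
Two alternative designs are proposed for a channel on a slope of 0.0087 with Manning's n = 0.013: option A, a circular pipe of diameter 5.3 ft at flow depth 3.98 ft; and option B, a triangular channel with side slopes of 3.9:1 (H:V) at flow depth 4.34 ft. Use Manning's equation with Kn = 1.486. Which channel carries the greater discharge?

channel B

Channel A: For a circular section of diameter D = 5.3 ft at depth y = 3.98 ft, the central angle is θ = 2 arccos(1 − 2y/D) = 4.193 rad. Then A = (D²/8)(θ − sin θ) = 17.77 ft² and P = Dθ/2 = 11.11 ft. Hydraulic radius R = A/P = 17.77/11.11 = 1.599 ft. Q_A = (1.486/0.013)·17.77·1.599^(2/3)·√0.0087 = 259.1 ft³/s.
Channel B: For a triangular section with side slope z = 3.9: A = zy² = 3.9×4.34² = 73.46 ft²; P = 2y√(1+z²) = 2×4.34×4.026 = 34.95 ft. Hydraulic radius R = A/P = 73.46/34.95 = 2.102 ft. Q_B = (1.486/0.013)·73.46·2.102^(2/3)·√0.0087 = 1285 ft³/s.
Q_A = 259.1 ft³/s vs Q_B = 1285 ft³/s, so channel B carries more.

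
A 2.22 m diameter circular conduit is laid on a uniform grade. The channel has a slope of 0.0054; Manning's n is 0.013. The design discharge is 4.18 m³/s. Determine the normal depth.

y_n = 0.808 m

Manning's equation rearranged: A R^(2/3) = nQ / (1·√S) = 0.013 × 4.18 / (√0.0054) = 0.7395.
At y = 0.679 m: A R^(2/3) = 0.5314 — too small.
At y = 0.942 m: A R^(2/3) = 0.9805 — too large.
At y = 0.808 m: A R^(2/3) = 0.7397 — matches.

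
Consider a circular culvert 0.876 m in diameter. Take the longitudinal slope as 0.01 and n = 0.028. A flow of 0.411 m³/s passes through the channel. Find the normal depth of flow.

y_n = 0.451 m

Manning's equation rearranged: A R^(2/3) = nQ / (1·√S) = 0.028 × 0.411 / (√0.01) = 0.1151.
Try y = 0.57 m: A R^(2/3) = 0.1659 — too large.
Try y = 0.366 m: A R^(2/3) = 0.07987 — too small.
Try y = 0.451 m: A R^(2/3) = 0.115 — ≈ 0.1151.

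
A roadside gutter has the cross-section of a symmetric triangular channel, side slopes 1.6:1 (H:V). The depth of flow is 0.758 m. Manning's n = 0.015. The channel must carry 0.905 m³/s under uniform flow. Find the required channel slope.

For a triangular section with side slope z = 1.6: A = zy² = 1.6×0.758² = 0.9193 m²; P = 2y√(1+z²) = 2×0.758×1.887 = 2.86 m.
Hydraulic radius R = A/P = 0.9193/2.86 = 0.3214 m.
From Manning's equation, S = [nQ / (1 A R^(2/3))]² = [0.015 × 0.905 / (1 × 0.9193 × 0.3214^(2/3))]² = 0.00099.

S = 0.00099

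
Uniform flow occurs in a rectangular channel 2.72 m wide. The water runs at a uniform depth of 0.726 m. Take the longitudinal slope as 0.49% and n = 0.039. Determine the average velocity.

V = 1.09 m/s

Flow area A = b·y = 2.72 × 0.726 = 1.975 m². Wetted perimeter P = b + 2y = 2.72 + 2×0.726 = 4.172 m.
Hydraulic radius R = A/P = 1.975/4.172 = 0.4733 m.
From Manning's equation, V = (1/n) R^(2/3) S^(1/2) = (1/0.039) × 0.4733^(2/3) × 0.0049^(1/2) = 1.09 m/s.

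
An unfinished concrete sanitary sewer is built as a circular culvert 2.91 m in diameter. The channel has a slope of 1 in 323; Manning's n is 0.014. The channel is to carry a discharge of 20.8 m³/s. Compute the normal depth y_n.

y_n = 2.32 m

Manning's equation rearranged: A R^(2/3) = nQ / (1·√S) = 0.014 × 20.8 / (√0.003096) = 5.234.
Try y = 1.98 m: A R^(2/3) = 4.337 — short.
Try y = 2.68 m: A R^(2/3) = 5.775 — over.
Try y = 2.32 m: A R^(2/3) = 5.241 — ≈ 5.234.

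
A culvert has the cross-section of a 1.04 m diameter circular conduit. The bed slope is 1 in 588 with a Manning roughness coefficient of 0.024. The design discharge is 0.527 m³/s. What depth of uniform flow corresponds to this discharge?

y_n = 0.762 m

Manning's equation rearranged: A R^(2/3) = nQ / (1·√S) = 0.024 × 0.527 / (√0.001701) = 0.3067.
Try y = 0.84 m: A R^(2/3) = 0.3414 — too large.
Try y = 0.624 m: A R^(2/3) = 0.2325 — too small.
Try y = 0.762 m: A R^(2/3) = 0.3069 — matches.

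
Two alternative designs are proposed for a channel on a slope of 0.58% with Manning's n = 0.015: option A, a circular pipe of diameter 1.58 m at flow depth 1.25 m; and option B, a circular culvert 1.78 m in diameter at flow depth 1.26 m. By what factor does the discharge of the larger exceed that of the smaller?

Channel A: For a circular section of diameter D = 1.58 m at depth y = 1.25 m, the central angle is θ = 2 arccos(1 − 2y/D) = 4.385 rad. Then A = (D²/8)(θ − sin θ) = 1.664 m² and P = Dθ/2 = 3.464 m. Hydraulic radius R = A/P = 1.664/3.464 = 0.4803 m. Q_A = (1/0.015)·1.664·0.4803^(2/3)·√0.0058 = 5.18 m³/s.
Channel B: For a circular section of diameter D = 1.78 m at depth y = 1.26 m, the central angle is θ = 2 arccos(1 − 2y/D) = 3.999 rad. Then A = (D²/8)(θ − sin θ) = 1.883 m² and P = Dθ/2 = 3.559 m. Hydraulic radius R = A/P = 1.883/3.559 = 0.5291 m. Q_B = (1/0.015)·1.883·0.5291^(2/3)·√0.0058 = 6.256 m³/s.
The larger discharge is 6.256 m³/s and the smaller is 5.18 m³/s; the ratio is 1.21.

1.21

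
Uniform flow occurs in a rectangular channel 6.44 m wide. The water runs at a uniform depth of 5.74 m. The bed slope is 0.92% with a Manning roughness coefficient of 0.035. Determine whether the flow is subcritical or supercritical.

Flow area A = b·y = 6.44 × 5.74 = 36.97 m². Wetted perimeter P = b + 2y = 6.44 + 2×5.74 = 17.92 m.
Hydraulic radius R = A/P = 36.97/17.92 = 2.063 m.
V = (1/n) R^(2/3) √S = (1/0.035) × 2.063^(2/3) × √0.0092 = 4.441 m/s. Hydraulic depth D_h = A/T = 36.97/6.44 = 5.74 m.
Froude number Fr = V/√(g·D_h) = 4.441/√(9.81×5.74) = 0.592, which is less than 1, so the flow is subcritical.

subcritical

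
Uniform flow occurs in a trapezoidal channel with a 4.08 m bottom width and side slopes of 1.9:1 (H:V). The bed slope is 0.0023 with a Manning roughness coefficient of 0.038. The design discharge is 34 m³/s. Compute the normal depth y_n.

y_n = 2.42 m

Manning's equation rearranged: A R^(2/3) = nQ / (1·√S) = 0.038 × 34 / (√0.0023) = 26.94.
Try y = 1.77 m: A R^(2/3) = 14.27 — low.
Try y = 3.02 m: A R^(2/3) = 42.88 — high.
Try y = 2.42 m: A R^(2/3) = 26.92 — close enough.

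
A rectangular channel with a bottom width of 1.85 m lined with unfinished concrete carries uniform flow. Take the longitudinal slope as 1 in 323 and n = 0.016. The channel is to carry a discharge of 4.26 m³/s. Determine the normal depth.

Manning's equation rearranged: A R^(2/3) = nQ / (1·√S) = 0.016 × 4.26 / (√0.003096) = 1.225.
At y = 1.19 m: A R^(2/3) = 1.424 — high.
At y = 0.937 m: A R^(2/3) = 1.041 — low.
At y = 1.06 m: A R^(2/3) = 1.225 — ≈ 1.225.

y_n = 1.06 m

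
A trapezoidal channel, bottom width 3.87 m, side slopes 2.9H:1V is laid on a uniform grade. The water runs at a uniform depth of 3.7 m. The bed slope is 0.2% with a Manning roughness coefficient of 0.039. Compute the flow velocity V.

V = 1.84 m/s

With bottom width b = 3.87 m and side slope z = 2.9: A = (b + zy)y = (3.87 + 2.9×3.7)×3.7 = 54.02 m²; P = b + 2y√(1+z²) = 3.87 + 2×3.7×3.068 = 26.57 m.
Hydraulic radius R = A/P = 54.02/26.57 = 2.033 m.
From Manning's equation, V = (1/n) R^(2/3) S^(1/2) = (1/0.039) × 2.033^(2/3) × 0.002^(1/2) = 1.84 m/s.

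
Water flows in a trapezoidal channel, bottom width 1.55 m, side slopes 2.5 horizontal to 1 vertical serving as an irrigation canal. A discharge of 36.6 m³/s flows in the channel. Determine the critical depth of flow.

y_c = 1.85 m

At critical depth, Q² T / (g A³) = 1, i.e. A³/T = Q²/g = 36.6²/9.81 = 136.6.
Try y = 1.56 m: A³/T = 65.73 — low.
Try y = 2.05 m: A³/T = 217.1 — high.
Try y = 1.85 m: A³/T = 138 — ≈ 136.6.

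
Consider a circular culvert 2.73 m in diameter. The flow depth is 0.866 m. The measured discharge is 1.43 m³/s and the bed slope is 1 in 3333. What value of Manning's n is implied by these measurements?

n = 0.012

For a circular section of diameter D = 2.73 m at depth y = 0.866 m, the central angle is θ = 2 arccos(1 − 2y/D) = 2.393 rad. Then A = (D²/8)(θ − sin θ) = 1.595 m² and P = Dθ/2 = 3.267 m.
Hydraulic radius R = A/P = 1.595/3.267 = 0.4884 m.
Rearranging Manning's equation: n = (1/Q) A R^(2/3) S^(1/2) = (1/1.43) × 1.595 × 0.4884^(2/3) × √0.0003 = 0.012.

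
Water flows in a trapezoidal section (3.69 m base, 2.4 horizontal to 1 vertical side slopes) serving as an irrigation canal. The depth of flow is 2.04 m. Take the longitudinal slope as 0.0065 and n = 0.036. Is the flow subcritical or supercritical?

subcritical

With bottom width b = 3.69 m and side slope z = 2.4: A = (b + zy)y = (3.69 + 2.4×2.04)×2.04 = 17.52 m²; P = b + 2y√(1+z²) = 3.69 + 2×2.04×2.6 = 14.3 m.
Hydraulic radius R = A/P = 17.52/14.3 = 1.225 m.
V = (1/n) R^(2/3) √S = (1/0.036) × 1.225^(2/3) × √0.0065 = 2.564 m/s. Hydraulic depth D_h = A/T = 17.52/13.48 = 1.299 m.
Froude number Fr = V/√(g·D_h) = 2.564/√(9.81×1.299) = 0.718, which is less than 1, so the flow is subcritical.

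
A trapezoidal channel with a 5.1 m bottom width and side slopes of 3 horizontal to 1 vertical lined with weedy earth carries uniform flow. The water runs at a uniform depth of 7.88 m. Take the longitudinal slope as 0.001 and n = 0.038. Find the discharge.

Q = 485 m³/s

With bottom width b = 5.1 m and side slope z = 3: A = (b + zy)y = (5.1 + 3×7.88)×7.88 = 226.5 m²; P = b + 2y√(1+z²) = 5.1 + 2×7.88×3.162 = 54.94 m.
Hydraulic radius R = A/P = 226.5/54.94 = 4.122 m.
Manning's equation: Q = (1/n) A R^(2/3) S^(1/2) = (1/0.038) × 226.5 × 4.122^(2/3) × 0.001^(1/2) = 485 m³/s.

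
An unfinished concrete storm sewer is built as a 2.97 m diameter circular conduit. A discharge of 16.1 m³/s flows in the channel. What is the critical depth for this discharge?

y_c = 1.75 m

At critical depth, Q² T / (g A³) = 1, i.e. A³/T = Q²/g = 16.1²/9.81 = 26.42.
At y = 1.34 m: A³/T = 9.449 — short.
At y = 1.92 m: A³/T = 37.44 — over.
At y = 1.75 m: A³/T = 26.21 — matches.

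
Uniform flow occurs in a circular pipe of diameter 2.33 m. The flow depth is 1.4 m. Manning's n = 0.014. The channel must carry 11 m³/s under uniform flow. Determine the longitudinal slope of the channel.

S = 0.00591

For a circular section of diameter D = 2.33 m at depth y = 1.4 m, the central angle is θ = 2 arccos(1 − 2y/D) = 3.548 rad. Then A = (D²/8)(θ − sin θ) = 2.676 m² and P = Dθ/2 = 4.133 m.
Hydraulic radius R = A/P = 2.676/4.133 = 0.6474 m.
From Manning's equation, S = [nQ / (1 A R^(2/3))]² = [0.014 × 11 / (1 × 2.676 × 0.6474^(2/3))]² = 0.00591.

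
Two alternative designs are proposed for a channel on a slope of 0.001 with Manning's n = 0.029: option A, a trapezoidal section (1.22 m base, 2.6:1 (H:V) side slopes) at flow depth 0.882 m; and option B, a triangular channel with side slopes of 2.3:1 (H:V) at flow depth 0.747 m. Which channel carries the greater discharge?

Channel A: With bottom width b = 1.22 m and side slope z = 2.6: A = (b + zy)y = (1.22 + 2.6×0.882)×0.882 = 3.099 m²; P = b + 2y√(1+z²) = 1.22 + 2×0.882×2.786 = 6.134 m. Hydraulic radius R = A/P = 3.099/6.134 = 0.5052 m. Q_A = (1/0.029)·3.099·0.5052^(2/3)·√0.001 = 2.143 m³/s.
Channel B: For a triangular section with side slope z = 2.3: A = zy² = 2.3×0.747² = 1.283 m²; P = 2y√(1+z²) = 2×0.747×2.508 = 3.747 m. Hydraulic radius R = A/P = 1.283/3.747 = 0.3425 m. Q_B = (1/0.029)·1.283·0.3425^(2/3)·√0.001 = 0.6851 m³/s.
Q_A = 2.143 m³/s vs Q_B = 0.6851 m³/s, so channel A carries more.

channel A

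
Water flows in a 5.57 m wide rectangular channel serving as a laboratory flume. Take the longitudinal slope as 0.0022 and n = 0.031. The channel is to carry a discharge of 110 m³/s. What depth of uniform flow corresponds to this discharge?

y_n = 8.04 m

Manning's equation rearranged: A R^(2/3) = nQ / (1·√S) = 0.031 × 110 / (√0.0022) = 72.7.
Trying y = 6.27 m: A R^(2/3) = 54.11 — short.
Trying y = 9.85 m: A R^(2/3) = 91.99 — over.
Trying y = 8.04 m: A R^(2/3) = 72.7 — close enough.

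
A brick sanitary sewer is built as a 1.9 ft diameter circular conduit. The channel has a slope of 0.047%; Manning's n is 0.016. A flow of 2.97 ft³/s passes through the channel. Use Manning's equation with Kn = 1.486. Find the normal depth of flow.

Manning's equation rearranged: A R^(2/3) = nQ / (1.486·√S) = 0.016 × 2.97 / (1.486 × √0.00047) = 1.475.
Trying y = 1.1 ft: A R^(2/3) = 1.097 — too small.
Trying y = 1.35 ft: A R^(2/3) = 1.473 — matches.

y_n = 1.35 ft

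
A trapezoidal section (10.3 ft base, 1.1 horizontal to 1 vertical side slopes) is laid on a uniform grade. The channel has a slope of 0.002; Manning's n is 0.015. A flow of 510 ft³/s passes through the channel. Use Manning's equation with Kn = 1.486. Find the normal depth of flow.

Manning's equation rearranged: A R^(2/3) = nQ / (1.486·√S) = 0.015 × 510 / (1.486 × √0.002) = 115.1.
Trying y = 4.99 ft: A R^(2/3) = 168.7 — too large.
Trying y = 4.05 ft: A R^(2/3) = 115.1 — close enough.

y_n = 4.05 ft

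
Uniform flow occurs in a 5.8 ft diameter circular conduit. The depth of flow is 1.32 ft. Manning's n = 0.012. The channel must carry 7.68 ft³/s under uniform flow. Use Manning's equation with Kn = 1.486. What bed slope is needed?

S = 0.00026

For a circular section of diameter D = 5.8 ft at depth y = 1.32 ft, the central angle is θ = 2 arccos(1 − 2y/D) = 1.989 rad. Then A = (D²/8)(θ − sin θ) = 4.522 ft² and P = Dθ/2 = 5.769 ft.
Hydraulic radius R = A/P = 4.522/5.769 = 0.784 ft.
From Manning's equation, S = [nQ / (1.486 A R^(2/3))]² = [0.012 × 7.68 / (1.486 × 4.522 × 0.784^(2/3))]² = 0.00026.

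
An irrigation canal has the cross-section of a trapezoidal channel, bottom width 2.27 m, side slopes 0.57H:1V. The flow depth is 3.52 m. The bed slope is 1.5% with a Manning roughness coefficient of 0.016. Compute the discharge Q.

With bottom width b = 2.27 m and side slope z = 0.57: A = (b + zy)y = (2.27 + 0.57×3.52)×3.52 = 15.05 m²; P = b + 2y√(1+z²) = 2.27 + 2×3.52×1.151 = 10.37 m.
Hydraulic radius R = A/P = 15.05/10.37 = 1.451 m.
Manning's equation: Q = (1/n) A R^(2/3) S^(1/2) = (1/0.016) × 15.05 × 1.451^(2/3) × 0.015^(1/2) = 148 m³/s.

Q = 148 m³/s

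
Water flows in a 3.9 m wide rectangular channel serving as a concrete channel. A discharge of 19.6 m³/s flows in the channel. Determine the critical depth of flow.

y_c = 1.37 m

For a rectangular channel, critical depth y_c = (q²/g)^(1/3) where q = Q/b = 19.6/3.9 = 5.026 m²/s.
So y_c = (5.026²/9.81)^(1/3) = 1.37 m.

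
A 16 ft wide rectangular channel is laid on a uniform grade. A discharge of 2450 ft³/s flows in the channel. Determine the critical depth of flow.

y_c = 9 ft

For a rectangular channel, critical depth y_c = (q²/g)^(1/3) where q = Q/b = 2450/16 = 153.1 ft²/s.
So y_c = (153.1²/32.2)^(1/3) = 9 ft.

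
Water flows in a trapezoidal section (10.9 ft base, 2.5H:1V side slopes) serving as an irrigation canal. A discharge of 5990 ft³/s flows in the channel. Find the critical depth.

At critical depth, Q² T / (g A³) = 1, i.e. A³/T = Q²/g = 5990²/32.2 = 1114000.
At y = 13.3 ft: A³/T = 2616000 — over.
At y = 8.14 ft: A³/T = 319000 — short.
At y = 10.9 ft: A³/T = 1099000 — close enough.

y_c = 10.9 ft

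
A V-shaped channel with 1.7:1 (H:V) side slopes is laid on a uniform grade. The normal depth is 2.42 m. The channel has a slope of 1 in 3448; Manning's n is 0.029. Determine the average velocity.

V = 0.604 m/s

For a triangular section with side slope z = 1.7: A = zy² = 1.7×2.42² = 9.956 m²; P = 2y√(1+z²) = 2×2.42×1.972 = 9.546 m.
Hydraulic radius R = A/P = 9.956/9.546 = 1.043 m.
From Manning's equation, V = (1/n) R^(2/3) S^(1/2) = (1/0.029) × 1.043^(2/3) × 0.00029^(1/2) = 0.604 m/s.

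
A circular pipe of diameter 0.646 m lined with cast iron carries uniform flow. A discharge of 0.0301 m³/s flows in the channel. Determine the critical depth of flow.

y_c = 0.107 m

At critical depth, Q² T / (g A³) = 1, i.e. A³/T = Q²/g = 0.0301²/9.81 = 0.00009236.
Trying y = 0.129 m: A³/T = 0.0001955 — over.
Trying y = 0.0835 m: A³/T = 0.00003532 — short.
Trying y = 0.107 m: A³/T = 0.00009382 — close enough.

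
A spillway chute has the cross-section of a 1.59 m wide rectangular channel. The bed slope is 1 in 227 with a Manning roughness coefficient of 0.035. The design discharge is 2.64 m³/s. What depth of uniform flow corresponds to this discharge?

Manning's equation rearranged: A R^(2/3) = nQ / (1·√S) = 0.035 × 2.64 / (√0.004405) = 1.392.
At y = 1.6 m: A R^(2/3) = 1.668 — too large.
At y = 1.22 m: A R^(2/3) = 1.191 — too small.
At y = 1.38 m: A R^(2/3) = 1.39 — ≈ 1.392.

y_n = 1.38 m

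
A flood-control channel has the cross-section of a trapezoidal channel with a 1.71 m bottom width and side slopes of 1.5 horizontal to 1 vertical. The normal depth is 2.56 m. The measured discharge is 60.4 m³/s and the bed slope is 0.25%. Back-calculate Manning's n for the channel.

With bottom width b = 1.71 m and side slope z = 1.5: A = (b + zy)y = (1.71 + 1.5×2.56)×2.56 = 14.21 m²; P = b + 2y√(1+z²) = 1.71 + 2×2.56×1.803 = 10.94 m.
Hydraulic radius R = A/P = 14.21/10.94 = 1.299 m.
Rearranging Manning's equation: n = (1/Q) A R^(2/3) S^(1/2) = (1/60.4) × 14.21 × 1.299^(2/3) × √0.0025 = 0.014.

n = 0.014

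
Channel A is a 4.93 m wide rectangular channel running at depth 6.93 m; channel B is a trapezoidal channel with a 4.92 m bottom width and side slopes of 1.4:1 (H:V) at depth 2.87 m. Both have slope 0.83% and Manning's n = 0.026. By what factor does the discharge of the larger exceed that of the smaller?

Channel A: Flow area A = b·y = 4.93 × 6.93 = 34.16 m². Wetted perimeter P = b + 2y = 4.93 + 2×6.93 = 18.79 m. Hydraulic radius R = A/P = 34.16/18.79 = 1.818 m. Q_A = (1/0.026)·34.16·1.818^(2/3)·√0.0083 = 178.3 m³/s.
Channel B: With bottom width b = 4.92 m and side slope z = 1.4: A = (b + zy)y = (4.92 + 1.4×2.87)×2.87 = 25.65 m²; P = b + 2y√(1+z²) = 4.92 + 2×2.87×1.72 = 14.8 m. Hydraulic radius R = A/P = 25.65/14.8 = 1.734 m. Q_B = (1/0.026)·25.65·1.734^(2/3)·√0.0083 = 129.7 m³/s.
The larger discharge is 178.3 m³/s and the smaller is 129.7 m³/s; the ratio is 1.37.

1.37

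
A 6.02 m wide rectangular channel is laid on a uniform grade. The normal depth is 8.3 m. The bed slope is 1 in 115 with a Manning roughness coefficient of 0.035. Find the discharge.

Q = 226 m³/s

Flow area A = b·y = 6.02 × 8.3 = 49.97 m². Wetted perimeter P = b + 2y = 6.02 + 2×8.3 = 22.62 m.
Hydraulic radius R = A/P = 49.97/22.62 = 2.209 m.
Manning's equation: Q = (1/n) A R^(2/3) S^(1/2) = (1/0.035) × 49.97 × 2.209^(2/3) × 0.008696^(1/2) = 226 m³/s.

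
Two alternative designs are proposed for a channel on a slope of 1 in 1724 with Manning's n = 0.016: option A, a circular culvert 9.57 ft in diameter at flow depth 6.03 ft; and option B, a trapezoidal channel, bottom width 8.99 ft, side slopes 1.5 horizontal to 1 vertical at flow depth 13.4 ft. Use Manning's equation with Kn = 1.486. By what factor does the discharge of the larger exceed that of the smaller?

15

Channel A: For a circular section of diameter D = 9.57 ft at depth y = 6.03 ft, the central angle is θ = 2 arccos(1 − 2y/D) = 3.668 rad. Then A = (D²/8)(θ − sin θ) = 47.74 ft² and P = Dθ/2 = 17.55 ft. Hydraulic radius R = A/P = 47.74/17.55 = 2.72 ft. Q_A = (1.486/0.016)·47.74·2.72^(2/3)·√0.00058 = 208.1 ft³/s.
Channel B: With bottom width b = 8.99 ft and side slope z = 1.5: A = (b + zy)y = (8.99 + 1.5×13.4)×13.4 = 389.8 ft²; P = b + 2y√(1+z²) = 8.99 + 2×13.4×1.803 = 57.3 ft. Hydraulic radius R = A/P = 389.8/57.3 = 6.802 ft. Q_B = (1.486/0.016)·389.8·6.802^(2/3)·√0.00058 = 3130 ft³/s.
The larger discharge is 3130 ft³/s and the smaller is 208.1 ft³/s; the ratio is 15.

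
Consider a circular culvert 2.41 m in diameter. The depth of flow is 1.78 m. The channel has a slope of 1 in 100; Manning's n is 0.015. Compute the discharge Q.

Q = 19.4 m³/s

For a circular section of diameter D = 2.41 m at depth y = 1.78 m, the central angle is θ = 2 arccos(1 − 2y/D) = 4.136 rad. Then A = (D²/8)(θ − sin θ) = 3.612 m² and P = Dθ/2 = 4.984 m.
Hydraulic radius R = A/P = 3.612/4.984 = 0.7247 m.
Manning's equation: Q = (1/n) A R^(2/3) S^(1/2) = (1/0.015) × 3.612 × 0.7247^(2/3) × 0.01^(1/2) = 19.4 m³/s.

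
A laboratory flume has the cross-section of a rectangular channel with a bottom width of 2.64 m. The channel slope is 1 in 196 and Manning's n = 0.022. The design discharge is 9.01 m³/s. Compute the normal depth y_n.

Manning's equation rearranged: A R^(2/3) = nQ / (1·√S) = 0.022 × 9.01 / (√0.005102) = 2.775.
Trying y = 1.14 m: A R^(2/3) = 2.169 — too small.
Trying y = 1.37 m: A R^(2/3) = 2.776 — close enough.

y_n = 1.37 m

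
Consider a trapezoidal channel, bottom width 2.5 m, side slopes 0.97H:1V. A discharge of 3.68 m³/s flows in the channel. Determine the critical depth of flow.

At critical depth, Q² T / (g A³) = 1, i.e. A³/T = Q²/g = 3.68²/9.81 = 1.38.
At y = 0.684 m: A³/T = 2.647 — high.
At y = 0.483 m: A³/T = 0.8576 — low.
At y = 0.56 m: A³/T = 1.38 — close enough.

y_c = 0.56 m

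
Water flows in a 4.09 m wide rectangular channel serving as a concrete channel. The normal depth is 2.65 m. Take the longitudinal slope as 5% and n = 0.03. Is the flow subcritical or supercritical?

supercritical

Flow area A = b·y = 4.09 × 2.65 = 10.84 m². Wetted perimeter P = b + 2y = 4.09 + 2×2.65 = 9.39 m.
Hydraulic radius R = A/P = 10.84/9.39 = 1.154 m.
V = (1/n) R^(2/3) √S = (1/0.03) × 1.154^(2/3) × √0.05 = 8.202 m/s. Hydraulic depth D_h = A/T = 10.84/4.09 = 2.65 m.
Froude number Fr = V/√(g·D_h) = 8.202/√(9.81×2.65) = 1.61, which is greater than 1, so the flow is supercritical.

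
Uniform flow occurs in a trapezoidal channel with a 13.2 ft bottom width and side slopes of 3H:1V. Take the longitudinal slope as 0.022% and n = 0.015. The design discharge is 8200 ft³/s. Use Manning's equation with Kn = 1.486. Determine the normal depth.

Manning's equation rearranged: A R^(2/3) = nQ / (1.486·√S) = 0.015 × 8200 / (1.486 × √0.00022) = 5581.
Try y = 22 ft: A R^(2/3) = 8845 — too large.
Try y = 18.2 ft: A R^(2/3) = 5580 — ≈ 5581.

y_n = 18.2 ft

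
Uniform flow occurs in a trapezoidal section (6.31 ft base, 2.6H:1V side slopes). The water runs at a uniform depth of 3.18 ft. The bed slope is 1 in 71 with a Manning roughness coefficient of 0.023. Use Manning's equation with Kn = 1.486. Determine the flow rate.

With bottom width b = 6.31 ft and side slope z = 2.6: A = (b + zy)y = (6.31 + 2.6×3.18)×3.18 = 46.36 ft²; P = b + 2y√(1+z²) = 6.31 + 2×3.18×2.786 = 24.03 ft.
Hydraulic radius R = A/P = 46.36/24.03 = 1.929 ft.
Manning's equation: Q = (1.486/n) A R^(2/3) S^(1/2) = (1.486/0.023) × 46.36 × 1.929^(2/3) × 0.01408^(1/2) = 551 ft³/s.

Q = 551 ft³/s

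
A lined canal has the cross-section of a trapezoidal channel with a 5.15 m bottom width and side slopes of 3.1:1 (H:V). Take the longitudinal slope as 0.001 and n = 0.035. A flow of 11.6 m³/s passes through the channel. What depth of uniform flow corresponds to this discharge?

y_n = 1.41 m

Manning's equation rearranged: A R^(2/3) = nQ / (1·√S) = 0.035 × 11.6 / (√0.001) = 12.84.
At y = 1.74 m: A R^(2/3) = 19.7 — over.
At y = 1.16 m: A R^(2/3) = 8.731 — short.
At y = 1.41 m: A R^(2/3) = 12.85 — ≈ 12.84.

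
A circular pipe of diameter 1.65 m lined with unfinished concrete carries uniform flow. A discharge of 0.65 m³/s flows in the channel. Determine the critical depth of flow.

y_c = 0.395 m

At critical depth, Q² T / (g A³) = 1, i.e. A³/T = Q²/g = 0.65²/9.81 = 0.04307.
At y = 0.474 m: A³/T = 0.08777 — high.
At y = 0.285 m: A³/T = 0.01203 — low.
At y = 0.395 m: A³/T = 0.04317 — ≈ 0.04307.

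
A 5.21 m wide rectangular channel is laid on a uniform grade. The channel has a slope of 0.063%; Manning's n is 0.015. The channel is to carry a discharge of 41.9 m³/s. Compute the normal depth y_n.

Manning's equation rearranged: A R^(2/3) = nQ / (1·√S) = 0.015 × 41.9 / (√0.00063) = 25.04.
At y = 4.3 m: A R^(2/3) = 30.93 — too large.
At y = 2.9 m: A R^(2/3) = 18.66 — too small.
At y = 3.64 m: A R^(2/3) = 25.05 — close enough.

y_n = 3.64 m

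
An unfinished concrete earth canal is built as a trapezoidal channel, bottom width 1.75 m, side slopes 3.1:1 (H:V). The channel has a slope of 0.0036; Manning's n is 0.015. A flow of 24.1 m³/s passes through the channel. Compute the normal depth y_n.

Manning's equation rearranged: A R^(2/3) = nQ / (1·√S) = 0.015 × 24.1 / (√0.0036) = 6.025.
Try y = 1.56 m: A R^(2/3) = 9.309 — over.
Try y = 0.895 m: A R^(2/3) = 2.666 — short.
Try y = 1.29 m: A R^(2/3) = 6.015 — close enough.

y_n = 1.29 m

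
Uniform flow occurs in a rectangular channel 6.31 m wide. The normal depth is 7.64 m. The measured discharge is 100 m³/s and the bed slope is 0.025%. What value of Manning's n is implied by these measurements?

n = 0.013

Flow area A = b·y = 6.31 × 7.64 = 48.21 m². Wetted perimeter P = b + 2y = 6.31 + 2×7.64 = 21.59 m.
Hydraulic radius R = A/P = 48.21/21.59 = 2.233 m.
Rearranging Manning's equation: n = (1/Q) A R^(2/3) S^(1/2) = (1/100) × 48.21 × 2.233^(2/3) × √0.00025 = 0.013.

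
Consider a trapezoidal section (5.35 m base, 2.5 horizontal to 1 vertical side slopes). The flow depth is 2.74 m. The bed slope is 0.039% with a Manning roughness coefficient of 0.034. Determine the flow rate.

With bottom width b = 5.35 m and side slope z = 2.5: A = (b + zy)y = (5.35 + 2.5×2.74)×2.74 = 33.43 m²; P = b + 2y√(1+z²) = 5.35 + 2×2.74×2.693 = 20.11 m.
Hydraulic radius R = A/P = 33.43/20.11 = 1.663 m.
Manning's equation: Q = (1/n) A R^(2/3) S^(1/2) = (1/0.034) × 33.43 × 1.663^(2/3) × 0.00039^(1/2) = 27.2 m³/s.

Q = 27.2 m³/s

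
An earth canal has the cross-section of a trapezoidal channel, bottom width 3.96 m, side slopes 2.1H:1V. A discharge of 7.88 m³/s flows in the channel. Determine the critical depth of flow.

y_c = 0.654 m

At critical depth, Q² T / (g A³) = 1, i.e. A³/T = Q²/g = 7.88²/9.81 = 6.33.
Trying y = 0.564 m: A³/T = 3.859 — short.
Trying y = 0.768 m: A³/T = 10.91 — over.
Trying y = 0.654 m: A³/T = 6.327 — close enough.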